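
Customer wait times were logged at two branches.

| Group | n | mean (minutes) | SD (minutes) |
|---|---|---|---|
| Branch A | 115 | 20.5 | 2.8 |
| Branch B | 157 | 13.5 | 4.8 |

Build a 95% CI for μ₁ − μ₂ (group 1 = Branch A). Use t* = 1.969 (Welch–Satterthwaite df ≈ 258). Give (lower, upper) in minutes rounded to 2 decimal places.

SE₁ = s₁/√n₁ = 2.8/√115 = 0.2611; SE₂ = 4.8/√157 = 0.3831.
Independent samples, unequal variances: SE_diff = √(SE₁² + SE₂²) = √(0.06817321 + 0.14676561) = 0.4636.
t* = 1.969, so margin of error = 1.969 × 0.4636 = 0.9128.
Difference in means = 20.5 − 13.5 = 7.0000.
7.0000 ± 0.9128 → (6.09, 7.91).

(6.09, 7.91)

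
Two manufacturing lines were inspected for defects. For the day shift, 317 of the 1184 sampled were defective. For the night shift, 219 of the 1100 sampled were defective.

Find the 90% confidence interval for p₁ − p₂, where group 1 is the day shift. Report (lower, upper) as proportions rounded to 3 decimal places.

(0.040, 0.098)

p̂₁ = 317/1184 = 0.2677 and p̂₂ = 219/1100 = 0.1991.
SE₁ = √(p̂₁(1−p̂₁)/n₁) = √(0.2677·0.7323/1184) = 0.01287; SE₂ = √(0.1991·0.8009/1100) = 0.01204.
Independent samples: SE of the difference = √(SE₁² + SE₂²) = √(0.0001656369 + 0.0001449616) = 0.01762.
z* for 90% confidence is 1.645, so the margin of error is 1.645 × 0.01762 = 0.02898.
Point estimate p̂₁ − p̂₂ = 0.2677 − 0.1991 = 0.0686.
0.0686 ± 0.02898 → (0.040, 0.098).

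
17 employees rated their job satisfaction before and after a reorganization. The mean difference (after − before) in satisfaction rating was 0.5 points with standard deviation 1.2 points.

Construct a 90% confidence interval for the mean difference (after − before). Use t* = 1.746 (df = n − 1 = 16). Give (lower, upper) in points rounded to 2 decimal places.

This is a matched-pairs design, so SE = s_d/√n = 1.2/√17 = 0.2910.
Margin = 1.746 × 0.2910 = 0.5081; the interval is 0.5 ± 0.5081 = (-0.01, 1.01).

(-0.01, 1.01)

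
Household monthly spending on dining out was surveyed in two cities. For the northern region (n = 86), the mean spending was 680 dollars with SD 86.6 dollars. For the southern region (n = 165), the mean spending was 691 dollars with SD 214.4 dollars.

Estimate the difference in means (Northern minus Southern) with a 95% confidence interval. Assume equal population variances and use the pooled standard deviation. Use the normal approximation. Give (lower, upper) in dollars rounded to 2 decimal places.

(-58.24, 36.24)

Pooled variance s_p² = [85·86.6² + 164·214.4²] / (86+165−2) = 32835.7817, so s_p = 181.2065.
SE_diff = s_p·√(1/n₁ + 1/n₂) = 181.2065·√(1/86 + 1/165) = 24.1001.
z* = 1.960; margin = 1.960 × 24.1001 = 47.2362.
Difference = 680 − 691 = -11.0000.
-11.0000 ± 47.2362 → (-58.24, 36.24).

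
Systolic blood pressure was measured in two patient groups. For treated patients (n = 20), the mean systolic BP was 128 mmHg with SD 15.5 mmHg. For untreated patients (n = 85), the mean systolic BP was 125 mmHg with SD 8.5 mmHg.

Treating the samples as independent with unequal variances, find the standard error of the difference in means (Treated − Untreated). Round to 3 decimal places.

Per-group SEs: s₁/√n₁ = 15.5/√20 = 3.4659, s₂/√n₂ = 8.5/√85 = 0.9220.
Unpooled SE of the difference: √(12.01246281 + 0.850084) = 3.5864.

3.586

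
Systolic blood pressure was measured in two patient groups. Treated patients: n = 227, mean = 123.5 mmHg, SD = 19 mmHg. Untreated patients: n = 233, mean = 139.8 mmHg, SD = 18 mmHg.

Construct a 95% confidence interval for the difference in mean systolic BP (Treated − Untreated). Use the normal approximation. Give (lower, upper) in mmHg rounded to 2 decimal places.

(-19.68, -12.92)

Standard errors of each mean: 19/√227 = 1.2611 and 18/√233 = 1.1792.
SE(x̄₁ − x̄₂) = √(1.2611² + 1.1792²) = 1.7265 for independent samples with unequal variances.
With z* = 1.960, the margin is 1.960 × 1.7265 = 3.3839.
x̄₁ − x̄₂ = 123.5 − 139.8 = -16.3000; the interval is -16.3000 ± 3.3839 = (-19.68, -12.92).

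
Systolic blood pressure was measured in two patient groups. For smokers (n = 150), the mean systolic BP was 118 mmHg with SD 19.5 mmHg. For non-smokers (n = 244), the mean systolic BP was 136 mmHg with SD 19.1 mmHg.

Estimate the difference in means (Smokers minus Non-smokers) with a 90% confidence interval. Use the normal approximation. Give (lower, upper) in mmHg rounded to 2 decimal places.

SE₁ = s₁/√n₁ = 19.5/√150 = 1.5922; SE₂ = 19.1/√244 = 1.2228.
Independent samples, unequal variances: SE_diff = √(SE₁² + SE₂²) = √(2.53510084 + 1.49523984) = 2.0076.
z* = 1.645, so margin of error = 1.645 × 2.0076 = 3.3025.
Difference in means = 118 − 136 = -18.0000.
-18.0000 ± 3.3025 → (-21.30, -14.70).

(-21.30, -14.70)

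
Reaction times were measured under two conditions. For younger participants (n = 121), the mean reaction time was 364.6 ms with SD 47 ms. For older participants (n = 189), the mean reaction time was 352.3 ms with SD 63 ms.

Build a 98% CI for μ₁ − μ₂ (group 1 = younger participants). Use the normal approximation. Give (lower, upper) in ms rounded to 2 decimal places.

Per-group SEs: s₁/√n₁ = 47/√121 = 4.2727, s₂/√n₂ = 63/√189 = 4.5826.
Unpooled SE of the difference: √(18.25596529 + 21.00022276) = 6.2655.
Margin of error = z* · SE = 2.326 × 6.2655 = 14.5736.
x̄₁ − x̄₂ = 364.6 − 352.3 = 12.3000.
CI: 12.3000 ± 14.5736 = (-2.27, 26.87).

(-2.27, 26.87)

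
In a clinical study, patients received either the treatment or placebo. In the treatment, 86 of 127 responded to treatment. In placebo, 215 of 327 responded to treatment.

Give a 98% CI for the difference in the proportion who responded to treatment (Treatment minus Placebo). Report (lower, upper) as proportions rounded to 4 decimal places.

Sample proportions: 86/127 = 0.6772, 215/327 = 0.6575.
Each SE is √(p̂(1−p̂)/n): √(0.6772·0.3228/127) = 0.04149 and √(0.6575·0.3425/327) = 0.02624.
SE(p̂₁ − p̂₂) = √(SE₁² + SE₂²) = √(0.0017214201 + 0.0006885376) = 0.04909, since the two samples are independent.
At 98% confidence z* = 2.326; margin = 2.326 × 0.04909 = 0.11418.
The difference is 0.6772 − 0.6575 = 0.0197, so the interval is 0.0197 ± 0.11418 = (-0.0945, 0.1339).

(-0.0945, 0.1339)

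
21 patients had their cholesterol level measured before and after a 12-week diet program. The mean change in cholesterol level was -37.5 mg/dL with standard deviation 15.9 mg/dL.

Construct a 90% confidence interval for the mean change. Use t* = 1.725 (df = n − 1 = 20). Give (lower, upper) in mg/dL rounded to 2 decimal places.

This is a matched-pairs design, so SE = s_d/√n = 15.9/√21 = 3.4697.
Margin = 1.725 × 3.4697 = 5.9852; the interval is -37.5 ± 5.9852 = (-43.49, -31.51).

(-43.49, -31.51)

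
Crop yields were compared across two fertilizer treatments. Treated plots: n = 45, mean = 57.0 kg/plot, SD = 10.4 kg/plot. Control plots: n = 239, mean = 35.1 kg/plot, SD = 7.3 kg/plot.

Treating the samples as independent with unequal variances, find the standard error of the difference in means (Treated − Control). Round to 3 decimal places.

1.621

SE₁ = s₁/√n₁ = 10.4/√45 = 1.5503; SE₂ = 7.3/√239 = 0.4722.
Independent samples, unequal variances: SE_diff = √(SE₁² + SE₂²) = √(2.40343009 + 0.22297284) = 1.6206.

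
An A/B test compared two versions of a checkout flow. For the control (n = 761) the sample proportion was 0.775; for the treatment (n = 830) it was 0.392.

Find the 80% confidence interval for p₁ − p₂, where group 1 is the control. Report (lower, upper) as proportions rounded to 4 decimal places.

(0.3539, 0.4121)

The two standard errors are √(0.7750×0.2250/761) = 0.01514 and √(0.3920×0.6080/830) = 0.01695.
Because the samples are independent, SE_diff = √(0.01514² + 0.01695²) = 0.02273.
Using z* = 1.282 for 80%, ME = 1.282 × 0.02273 = 0.02914.
p̂₁ − p̂₂ = 0.3830; interval 0.3830 ± 0.02914 gives (0.3539, 0.4121).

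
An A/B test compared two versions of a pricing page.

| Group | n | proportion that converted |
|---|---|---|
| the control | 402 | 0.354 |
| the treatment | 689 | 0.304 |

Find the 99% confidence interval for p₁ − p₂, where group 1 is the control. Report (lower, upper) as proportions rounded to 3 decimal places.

(-0.026, 0.126)

Each SE is √(p̂(1−p̂)/n): √(0.3540·0.6460/402) = 0.02385 and √(0.3040·0.6960/689) = 0.01752.
SE(p̂₁ − p̂₂) = √(SE₁² + SE₂²) = √(0.0005688225 + 0.0003069504) = 0.02959, since the two samples are independent.
At 99% confidence z* = 2.576; margin = 2.576 × 0.02959 = 0.07622.
The difference is 0.3540 − 0.3040 = 0.0500, so the interval is 0.0500 ± 0.07622 = (-0.026, 0.126).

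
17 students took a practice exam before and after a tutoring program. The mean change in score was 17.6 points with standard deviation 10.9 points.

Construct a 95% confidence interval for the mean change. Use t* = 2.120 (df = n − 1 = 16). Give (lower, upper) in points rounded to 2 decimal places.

This is a matched-pairs design, so SE = s_d/√n = 10.9/√17 = 2.6436.
Margin = 2.120 × 2.6436 = 5.6044; the interval is 17.6 ± 5.6044 = (12.00, 23.20).

(12.00, 23.20)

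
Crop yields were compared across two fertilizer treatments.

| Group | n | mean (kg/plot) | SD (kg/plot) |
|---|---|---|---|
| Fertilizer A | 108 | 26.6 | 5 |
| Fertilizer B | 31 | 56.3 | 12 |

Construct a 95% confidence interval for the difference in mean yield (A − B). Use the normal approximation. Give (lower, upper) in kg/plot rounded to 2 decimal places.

(-34.03, -25.37)

SE₁ = s₁/√n₁ = 5/√108 = 0.4811; SE₂ = 12/√31 = 2.1553.
Independent samples, unequal variances: SE_diff = √(SE₁² + SE₂²) = √(0.23145721 + 4.64531809) = 2.2083.
z* = 1.960, so margin of error = 1.960 × 2.2083 = 4.3283.
Difference in means = 26.6 − 56.3 = -29.7000.
-29.7000 ± 4.3283 → (-34.03, -25.37).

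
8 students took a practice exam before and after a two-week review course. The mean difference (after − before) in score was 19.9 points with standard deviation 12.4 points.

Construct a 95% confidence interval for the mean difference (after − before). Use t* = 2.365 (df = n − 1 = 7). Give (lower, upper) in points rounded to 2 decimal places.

Paired design: SE = s_d/√n = 12.4/√8 = 4.3841.
t* = 2.365; margin of error = 2.365 × 4.3841 = 10.3684.
19.9 ± 10.3684 → (9.53, 30.27).

(9.53, 30.27)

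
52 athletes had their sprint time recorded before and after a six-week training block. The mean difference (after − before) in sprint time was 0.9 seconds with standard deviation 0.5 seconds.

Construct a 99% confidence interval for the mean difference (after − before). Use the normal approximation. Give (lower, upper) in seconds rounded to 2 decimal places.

(0.72, 1.08)

This is a matched-pairs design, so SE = s_d/√n = 0.5/√52 = 0.0693.
Margin = 2.576 × 0.0693 = 0.1785; the interval is 0.9 ± 0.1785 = (0.72, 1.08).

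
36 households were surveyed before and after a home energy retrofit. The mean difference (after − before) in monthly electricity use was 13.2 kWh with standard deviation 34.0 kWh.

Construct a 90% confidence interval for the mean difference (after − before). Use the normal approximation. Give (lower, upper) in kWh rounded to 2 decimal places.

This is a matched-pairs design, so SE = s_d/√n = 34.0/√36 = 5.6667.
Margin = 1.645 × 5.6667 = 9.3217; the interval is 13.2 ± 9.3217 = (3.88, 22.52).

(3.88, 22.52)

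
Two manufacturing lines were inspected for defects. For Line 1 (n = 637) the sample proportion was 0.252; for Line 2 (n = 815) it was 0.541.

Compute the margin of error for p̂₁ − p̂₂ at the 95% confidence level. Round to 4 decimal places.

SE₁ = √(p̂₁(1−p̂₁)/n₁) = √(0.2520·0.7480/637) = 0.01720; SE₂ = √(0.5410·0.4590/815) = 0.01746.
Independent samples: SE of the difference = √(SE₁² + SE₂²) = √(0.00029584 + 0.0003048516) = 0.02451.
z* for 95% confidence is 1.960, so the margin of error is 1.960 × 0.02451 = 0.04804.

0.0480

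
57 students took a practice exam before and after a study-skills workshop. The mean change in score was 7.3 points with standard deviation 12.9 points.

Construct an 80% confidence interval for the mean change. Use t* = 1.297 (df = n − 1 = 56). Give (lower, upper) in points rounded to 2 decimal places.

This is a matched-pairs design, so SE = s_d/√n = 12.9/√57 = 1.7086.
Margin = 1.297 × 1.7086 = 2.2161; the interval is 7.3 ± 2.2161 = (5.08, 9.52).

(5.08, 9.52)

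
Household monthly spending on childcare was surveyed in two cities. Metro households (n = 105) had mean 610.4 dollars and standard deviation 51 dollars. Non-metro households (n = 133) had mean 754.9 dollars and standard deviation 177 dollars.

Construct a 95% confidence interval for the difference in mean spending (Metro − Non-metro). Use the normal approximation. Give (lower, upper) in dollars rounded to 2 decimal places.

(-176.12, -112.88)

SE₁ = s₁/√n₁ = 51/√105 = 4.9771; SE₂ = 177/√133 = 15.3478.
Independent samples, unequal variances: SE_diff = √(SE₁² + SE₂²) = √(24.77152441 + 235.55496484) = 16.1346.
z* = 1.960, so margin of error = 1.960 × 16.1346 = 31.6238.
Difference in means = 610.4 − 754.9 = -144.5000.
-144.5000 ± 31.6238 → (-176.12, -112.88).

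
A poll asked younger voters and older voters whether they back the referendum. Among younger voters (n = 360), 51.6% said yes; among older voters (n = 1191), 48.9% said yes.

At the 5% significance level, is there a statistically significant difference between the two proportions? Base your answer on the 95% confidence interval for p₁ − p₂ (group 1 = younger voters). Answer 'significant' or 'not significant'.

not significant

SE₁ = √(p̂₁(1−p̂₁)/n₁) = √(0.5160·0.4840/360) = 0.02634; SE₂ = √(0.4890·0.5110/1191) = 0.01448.
Independent samples: SE of the difference = √(SE₁² + SE₂²) = √(0.0006937956 + 0.0002096704) = 0.03006.
z* for 95% confidence is 1.960, so the margin of error is 1.960 × 0.03006 = 0.05892.
Point estimate p̂₁ − p̂₂ = 0.5160 − 0.4890 = 0.0270.
0.0270 ± 0.05892 → (-0.03192, 0.08592).
The interval (-0.03192, 0.08592) contains 0, so the difference is not significant.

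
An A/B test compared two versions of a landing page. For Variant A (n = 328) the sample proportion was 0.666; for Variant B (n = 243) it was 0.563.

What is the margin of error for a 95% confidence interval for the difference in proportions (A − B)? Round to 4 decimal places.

The two standard errors are √(0.6660×0.3340/328) = 0.02604 and √(0.5630×0.4370/243) = 0.03182.
Because the samples are independent, SE_diff = √(0.02604² + 0.03182²) = 0.04112.
Using z* = 1.960 for 95%, ME = 1.960 × 0.04112 = 0.08060.

0.0806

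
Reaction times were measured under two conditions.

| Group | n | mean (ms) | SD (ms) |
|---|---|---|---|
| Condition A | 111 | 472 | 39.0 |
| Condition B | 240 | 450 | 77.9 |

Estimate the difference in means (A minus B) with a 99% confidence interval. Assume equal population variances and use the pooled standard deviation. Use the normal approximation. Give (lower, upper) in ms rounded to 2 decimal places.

(1.87, 42.13)

Pooled variance s_p² = [110·39.0² + 239·77.9²] / (111+240−2) = 4635.1289, so s_p = 68.0818.
SE_diff = s_p·√(1/n₁ + 1/n₂) = 68.0818·√(1/111 + 1/240) = 7.8148.
z* = 2.576; margin = 2.576 × 7.8148 = 20.1309.
Difference = 472 − 450 = 22.0000.
22.0000 ± 20.1309 → (1.87, 42.13).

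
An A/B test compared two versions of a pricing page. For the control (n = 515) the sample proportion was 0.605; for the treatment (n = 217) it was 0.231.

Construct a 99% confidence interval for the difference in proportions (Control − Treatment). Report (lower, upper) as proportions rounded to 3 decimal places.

SE₁ = √(p̂₁(1−p̂₁)/n₁) = √(0.6050·0.3950/515) = 0.02154; SE₂ = √(0.2310·0.7690/217) = 0.02861.
Independent samples: SE of the difference = √(SE₁² + SE₂²) = √(0.0004639716 + 0.0008185321) = 0.03581.
z* for 99% confidence is 2.576, so the margin of error is 2.576 × 0.03581 = 0.09225.
Point estimate p̂₁ − p̂₂ = 0.6050 − 0.2310 = 0.3740.
0.3740 ± 0.09225 → (0.282, 0.466).

(0.282, 0.466)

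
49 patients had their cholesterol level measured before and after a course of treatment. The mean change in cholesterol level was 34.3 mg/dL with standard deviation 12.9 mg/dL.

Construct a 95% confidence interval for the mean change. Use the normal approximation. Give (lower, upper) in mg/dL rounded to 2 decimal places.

This is a matched-pairs design, so SE = s_d/√n = 12.9/√49 = 1.8429.
Margin = 1.960 × 1.8429 = 3.6121; the interval is 34.3 ± 3.6121 = (30.69, 37.91).

(30.69, 37.91)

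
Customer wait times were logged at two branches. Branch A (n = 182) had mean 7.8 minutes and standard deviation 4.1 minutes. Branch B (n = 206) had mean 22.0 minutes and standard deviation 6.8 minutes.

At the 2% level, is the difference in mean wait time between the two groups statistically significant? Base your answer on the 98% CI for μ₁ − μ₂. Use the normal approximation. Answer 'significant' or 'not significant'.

Standard errors of each mean: 4.1/√182 = 0.3039 and 6.8/√206 = 0.4738.
SE(x̄₁ − x̄₂) = √(0.3039² + 0.4738²) = 0.5629 for independent samples with unequal variances.
With z* = 2.326, the margin is 2.326 × 0.5629 = 1.3093.
x̄₁ − x̄₂ = 7.8 − 22.0 = -14.2000; the interval is -14.2000 ± 1.3093 = (-15.5093, -12.8907).
The interval (-15.5093, -12.8907) does not contain 0, so the difference is significant.

significant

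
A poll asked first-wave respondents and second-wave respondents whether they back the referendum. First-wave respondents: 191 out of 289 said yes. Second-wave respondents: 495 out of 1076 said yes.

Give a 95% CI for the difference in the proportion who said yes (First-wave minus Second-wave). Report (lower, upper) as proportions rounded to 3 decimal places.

First, p̂₁ = 191/289 = 0.6609; p̂₂ = 495/1076 = 0.4600.
The two standard errors are √(0.6609×0.3391/289) = 0.02785 and √(0.4600×0.5400/1076) = 0.01519.
Because the samples are independent, SE_diff = √(0.02785² + 0.01519²) = 0.03172.
Using z* = 1.960 for 95%, ME = 1.960 × 0.03172 = 0.06217.
p̂₁ − p̂₂ = 0.2009; interval 0.2009 ± 0.06217 gives (0.139, 0.263).

(0.139, 0.263)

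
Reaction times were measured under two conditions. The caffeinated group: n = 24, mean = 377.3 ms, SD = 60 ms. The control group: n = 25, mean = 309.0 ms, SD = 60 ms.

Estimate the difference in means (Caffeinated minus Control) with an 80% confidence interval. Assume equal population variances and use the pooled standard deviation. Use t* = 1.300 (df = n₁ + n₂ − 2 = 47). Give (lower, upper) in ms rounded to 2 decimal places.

(46.01, 90.59)

s_p = √[((n₁−1)s₁² + (n₂−1)s₂²)/(n₁+n₂−2)] = √[(23·60² + 24·60²)/47] = 60.0000.
SE = 60.0000·√(1/24 + 1/25) = 17.1464.
With t* = 1.300, margin = 1.300 × 17.1464 = 22.2903.
x̄₁ − x̄₂ = 377.3 − 309.0 = 68.3000; interval 68.3000 ± 22.2903 = (46.01, 90.59).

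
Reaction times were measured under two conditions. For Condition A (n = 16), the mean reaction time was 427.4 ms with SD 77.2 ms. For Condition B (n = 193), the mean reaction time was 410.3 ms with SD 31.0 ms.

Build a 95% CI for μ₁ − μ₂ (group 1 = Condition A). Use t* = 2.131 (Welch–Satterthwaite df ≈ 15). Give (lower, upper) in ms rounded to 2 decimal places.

SE₁ = s₁/√n₁ = 77.2/√16 = 19.3000; SE₂ = 31.0/√193 = 2.2314.
Independent samples, unequal variances: SE_diff = √(SE₁² + SE₂²) = √(372.49 + 4.97914596) = 19.4286.
t* = 2.131, so margin of error = 2.131 × 19.4286 = 41.4023.
Difference in means = 427.4 − 410.3 = 17.1000.
17.1000 ± 41.4023 → (-24.30, 58.50).

(-24.30, 58.50)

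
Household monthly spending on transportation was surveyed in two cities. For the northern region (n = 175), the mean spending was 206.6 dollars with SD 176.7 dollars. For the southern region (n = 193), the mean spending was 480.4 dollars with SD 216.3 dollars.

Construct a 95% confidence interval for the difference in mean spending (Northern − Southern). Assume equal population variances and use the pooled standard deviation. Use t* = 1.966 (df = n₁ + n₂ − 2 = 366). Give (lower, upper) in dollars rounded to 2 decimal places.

s_p = √[((n₁−1)s₁² + (n₂−1)s₂²)/(n₁+n₂−2)] = √[(174·176.7² + 192·216.3²)/366] = 198.4615.
SE = 198.4615·√(1/175 + 1/193) = 20.7158.
With t* = 1.966, margin = 1.966 × 20.7158 = 40.7273.
x̄₁ − x̄₂ = 206.6 − 480.4 = -273.8000; interval -273.8000 ± 40.7273 = (-314.53, -233.07).

(-314.53, -233.07)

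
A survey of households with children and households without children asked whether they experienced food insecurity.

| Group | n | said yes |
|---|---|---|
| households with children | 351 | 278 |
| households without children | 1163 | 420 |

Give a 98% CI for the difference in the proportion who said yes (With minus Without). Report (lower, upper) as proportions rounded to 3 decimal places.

(0.371, 0.491)

First, p̂₁ = 278/351 = 0.7920; p̂₂ = 420/1163 = 0.3611.
The two standard errors are √(0.7920×0.2080/351) = 0.02166 and √(0.3611×0.6389/1163) = 0.01408.
Because the samples are independent, SE_diff = √(0.02166² + 0.01408²) = 0.02583.
Using z* = 2.326 for 98%, ME = 2.326 × 0.02583 = 0.06008.
p̂₁ − p̂₂ = 0.4309; interval 0.4309 ± 0.06008 gives (0.371, 0.491).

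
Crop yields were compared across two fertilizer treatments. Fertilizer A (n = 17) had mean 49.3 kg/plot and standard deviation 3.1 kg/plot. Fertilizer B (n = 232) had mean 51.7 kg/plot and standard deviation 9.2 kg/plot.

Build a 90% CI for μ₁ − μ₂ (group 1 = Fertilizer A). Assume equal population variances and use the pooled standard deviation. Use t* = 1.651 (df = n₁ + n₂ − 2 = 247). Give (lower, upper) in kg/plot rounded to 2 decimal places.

s_p = √[((n₁−1)s₁² + (n₂−1)s₂²)/(n₁+n₂−2)] = √[(16·3.1² + 231·9.2²)/247] = 8.9320.
SE = 8.9320·√(1/17 + 1/232) = 2.2443.
With t* = 1.651, margin = 1.651 × 2.2443 = 3.7053.
x̄₁ − x̄₂ = 49.3 − 51.7 = -2.4000; interval -2.4000 ± 3.7053 = (-6.11, 1.31).

(-6.11, 1.31)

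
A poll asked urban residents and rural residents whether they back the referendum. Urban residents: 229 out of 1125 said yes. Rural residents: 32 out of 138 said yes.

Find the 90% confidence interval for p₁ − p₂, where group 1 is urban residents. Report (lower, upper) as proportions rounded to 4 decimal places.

p̂₁ = 229/1125 = 0.2036 and p̂₂ = 32/138 = 0.2319.
SE₁ = √(p̂₁(1−p̂₁)/n₁) = √(0.2036·0.7964/1125) = 0.01201; SE₂ = √(0.2319·0.7681/138) = 0.03593.
Independent samples: SE of the difference = √(SE₁² + SE₂²) = √(0.0001442401 + 0.0012909649) = 0.03788.
z* for 90% confidence is 1.645, so the margin of error is 1.645 × 0.03788 = 0.06231.
Point estimate p̂₁ − p̂₂ = 0.2036 − 0.2319 = -0.0283.
-0.0283 ± 0.06231 → (-0.0906, 0.0340).

(-0.0906, 0.0340)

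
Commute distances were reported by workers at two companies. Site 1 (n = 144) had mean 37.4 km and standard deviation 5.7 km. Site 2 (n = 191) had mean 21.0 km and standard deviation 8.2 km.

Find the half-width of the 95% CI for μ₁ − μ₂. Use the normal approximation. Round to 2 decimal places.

1.49

Per-group SEs: s₁/√n₁ = 5.7/√144 = 0.4750, s₂/√n₂ = 8.2/√191 = 0.5933.
Unpooled SE of the difference: √(0.225625 + 0.35200489) = 0.7600.
Margin of error = z* · SE = 1.960 × 0.7600 = 1.4896.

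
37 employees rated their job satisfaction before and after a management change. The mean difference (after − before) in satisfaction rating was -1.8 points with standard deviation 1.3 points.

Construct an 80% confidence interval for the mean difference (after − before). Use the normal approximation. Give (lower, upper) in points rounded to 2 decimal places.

(-2.07, -1.53)

This is a matched-pairs design, so SE = s_d/√n = 1.3/√37 = 0.2137.
Margin = 1.282 × 0.2137 = 0.2740; the interval is -1.8 ± 0.2740 = (-2.07, -1.53).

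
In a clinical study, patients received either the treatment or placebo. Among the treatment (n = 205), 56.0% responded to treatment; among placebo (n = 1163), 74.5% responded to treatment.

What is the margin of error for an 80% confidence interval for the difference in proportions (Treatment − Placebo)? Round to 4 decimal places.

SE₁ = √(p̂₁(1−p̂₁)/n₁) = √(0.5600·0.4400/205) = 0.03467; SE₂ = √(0.7450·0.2550/1163) = 0.01278.
Independent samples: SE of the difference = √(SE₁² + SE₂²) = √(0.0012020089 + 0.0001633284) = 0.03695.
z* for 80% confidence is 1.282, so the margin of error is 1.282 × 0.03695 = 0.04737.

0.0474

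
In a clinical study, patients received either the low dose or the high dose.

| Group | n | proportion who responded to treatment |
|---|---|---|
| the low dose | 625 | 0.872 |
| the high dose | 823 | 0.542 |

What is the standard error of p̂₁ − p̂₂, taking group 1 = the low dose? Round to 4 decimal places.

0.0219

SE₁ = √(p̂₁(1−p̂₁)/n₁) = √(0.8720·0.1280/625) = 0.01336; SE₂ = √(0.5420·0.4580/823) = 0.01737.
Independent samples: SE of the difference = √(SE₁² + SE₂²) = √(0.0001784896 + 0.0003017169) = 0.02191.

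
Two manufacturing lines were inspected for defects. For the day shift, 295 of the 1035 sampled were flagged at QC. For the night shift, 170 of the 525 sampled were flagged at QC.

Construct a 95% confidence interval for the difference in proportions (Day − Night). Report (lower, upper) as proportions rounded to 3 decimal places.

Sample proportions: 295/1035 = 0.2850, 170/525 = 0.3238.
Each SE is √(p̂(1−p̂)/n): √(0.2850·0.7150/1035) = 0.01403 and √(0.3238·0.6762/525) = 0.02042.
SE(p̂₁ − p̂₂) = √(SE₁² + SE₂²) = √(0.0001968409 + 0.0004169764) = 0.02478, since the two samples are independent.
At 95% confidence z* = 1.960; margin = 1.960 × 0.02478 = 0.04857.
The difference is 0.2850 − 0.3238 = -0.0388, so the interval is -0.0388 ± 0.04857 = (-0.087, 0.010).

(-0.087, 0.010)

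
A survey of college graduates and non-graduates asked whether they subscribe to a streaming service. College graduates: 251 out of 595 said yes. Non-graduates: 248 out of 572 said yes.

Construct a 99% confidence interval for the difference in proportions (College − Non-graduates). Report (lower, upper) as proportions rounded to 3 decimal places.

p̂₁ = 251/595 = 0.4218 and p̂₂ = 248/572 = 0.4336.
SE₁ = √(p̂₁(1−p̂₁)/n₁) = √(0.4218·0.5782/595) = 0.02025; SE₂ = √(0.4336·0.5664/572) = 0.02072.
Independent samples: SE of the difference = √(SE₁² + SE₂²) = √(0.0004100625 + 0.0004293184) = 0.02897.
z* for 99% confidence is 2.576, so the margin of error is 2.576 × 0.02897 = 0.07463.
Point estimate p̂₁ − p̂₂ = 0.4218 − 0.4336 = -0.0118.
-0.0118 ± 0.07463 → (-0.086, 0.063).

(-0.086, 0.063)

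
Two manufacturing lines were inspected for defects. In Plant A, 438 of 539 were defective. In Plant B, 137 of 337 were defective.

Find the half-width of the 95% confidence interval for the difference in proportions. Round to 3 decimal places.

First, p̂₁ = 438/539 = 0.8126; p̂₂ = 137/337 = 0.4065.
The two standard errors are √(0.8126×0.1874/539) = 0.01681 and √(0.4065×0.5935/337) = 0.02676.
Because the samples are independent, SE_diff = √(0.01681² + 0.02676²) = 0.03160.
Using z* = 1.960 for 95%, ME = 1.960 × 0.03160 = 0.06194.

0.062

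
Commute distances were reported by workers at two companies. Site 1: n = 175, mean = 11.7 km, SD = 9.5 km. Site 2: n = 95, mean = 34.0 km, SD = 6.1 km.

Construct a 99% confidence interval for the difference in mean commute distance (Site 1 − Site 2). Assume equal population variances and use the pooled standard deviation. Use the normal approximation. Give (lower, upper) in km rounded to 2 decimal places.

s_p = √[((n₁−1)s₁² + (n₂−1)s₂²)/(n₁+n₂−2)] = √[(174·9.5² + 94·6.1²)/268] = 8.4644.
SE = 8.4644·√(1/175 + 1/95) = 1.0787.
With z* = 2.576, margin = 2.576 × 1.0787 = 2.7787.
x̄₁ − x̄₂ = 11.7 − 34.0 = -22.3000; interval -22.3000 ± 2.7787 = (-25.08, -19.52).

(-25.08, -19.52)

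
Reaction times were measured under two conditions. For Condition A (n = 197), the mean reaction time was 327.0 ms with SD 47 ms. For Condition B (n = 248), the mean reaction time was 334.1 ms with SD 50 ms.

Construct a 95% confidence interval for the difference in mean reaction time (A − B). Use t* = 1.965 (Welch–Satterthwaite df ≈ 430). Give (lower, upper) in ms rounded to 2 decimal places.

Standard errors of each mean: 47/√197 = 3.3486 and 50/√248 = 3.1750.
SE(x̄₁ − x̄₂) = √(3.3486² + 3.1750²) = 4.6145 for independent samples with unequal variances.
With t* = 1.965, the margin is 1.965 × 4.6145 = 9.0675.
x̄₁ − x̄₂ = 327.0 − 334.1 = -7.1000; the interval is -7.1000 ± 9.0675 = (-16.17, 1.97).

(-16.17, 1.97)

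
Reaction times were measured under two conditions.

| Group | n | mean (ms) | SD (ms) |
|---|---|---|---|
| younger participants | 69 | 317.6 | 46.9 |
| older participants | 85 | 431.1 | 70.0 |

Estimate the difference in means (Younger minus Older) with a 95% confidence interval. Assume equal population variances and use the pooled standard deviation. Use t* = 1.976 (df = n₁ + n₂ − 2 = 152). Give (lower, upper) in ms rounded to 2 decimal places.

(-132.96, -94.04)

s_p = √[((n₁−1)s₁² + (n₂−1)s₂²)/(n₁+n₂−2)] = √[(68·46.9² + 84·70.0²)/152] = 60.7613.
SE = 60.7613·√(1/69 + 1/85) = 9.8459.
With t* = 1.976, margin = 1.976 × 9.8459 = 19.4555.
x̄₁ − x̄₂ = 317.6 − 431.1 = -113.5000; interval -113.5000 ± 19.4555 = (-132.96, -94.04).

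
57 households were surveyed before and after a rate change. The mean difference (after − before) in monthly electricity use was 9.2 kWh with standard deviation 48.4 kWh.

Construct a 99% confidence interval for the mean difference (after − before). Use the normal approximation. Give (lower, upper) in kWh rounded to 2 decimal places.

(-7.31, 25.71)

This is a matched-pairs design, so SE = s_d/√n = 48.4/√57 = 6.4107.
Margin = 2.576 × 6.4107 = 16.5140; the interval is 9.2 ± 16.5140 = (-7.31, 25.71).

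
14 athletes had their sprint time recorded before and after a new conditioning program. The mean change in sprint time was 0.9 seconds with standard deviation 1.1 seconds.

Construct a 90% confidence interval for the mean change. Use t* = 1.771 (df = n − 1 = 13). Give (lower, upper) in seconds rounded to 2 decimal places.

This is a matched-pairs design, so SE = s_d/√n = 1.1/√14 = 0.2940.
Margin = 1.771 × 0.2940 = 0.5207; the interval is 0.9 ± 0.5207 = (0.38, 1.42).

(0.38, 1.42)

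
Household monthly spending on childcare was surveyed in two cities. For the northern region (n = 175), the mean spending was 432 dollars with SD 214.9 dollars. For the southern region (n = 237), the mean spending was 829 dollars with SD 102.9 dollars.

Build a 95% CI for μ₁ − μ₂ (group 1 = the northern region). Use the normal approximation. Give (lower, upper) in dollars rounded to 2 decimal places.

(-431.43, -362.57)

Standard errors of each mean: 214.9/√175 = 16.2449 and 102.9/√237 = 6.6841.
SE(x̄₁ − x̄₂) = √(16.2449² + 6.6841²) = 17.5663 for independent samples with unequal variances.
With z* = 1.960, the margin is 1.960 × 17.5663 = 34.4299.
x̄₁ − x̄₂ = 432 − 829 = -397.0000; the interval is -397.0000 ± 34.4299 = (-431.43, -362.57).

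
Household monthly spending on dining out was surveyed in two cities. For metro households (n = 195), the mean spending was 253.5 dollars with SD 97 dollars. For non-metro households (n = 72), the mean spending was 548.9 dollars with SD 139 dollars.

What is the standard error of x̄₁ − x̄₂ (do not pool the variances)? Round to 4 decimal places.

17.7932

Per-group SEs: s₁/√n₁ = 97/√195 = 6.9463, s₂/√n₂ = 139/√72 = 16.3813.
Unpooled SE of the difference: √(48.25108369 + 268.34698969) = 17.7932.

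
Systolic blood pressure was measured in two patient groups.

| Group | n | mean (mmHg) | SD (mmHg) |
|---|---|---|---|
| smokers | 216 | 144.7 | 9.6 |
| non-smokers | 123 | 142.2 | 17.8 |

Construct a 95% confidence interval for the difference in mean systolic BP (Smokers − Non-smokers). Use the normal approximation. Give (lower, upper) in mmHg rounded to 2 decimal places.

Standard errors of each mean: 9.6/√216 = 0.6532 and 17.8/√123 = 1.6050.
SE(x̄₁ − x̄₂) = √(0.6532² + 1.6050²) = 1.7328 for independent samples with unequal variances.
With z* = 1.960, the margin is 1.960 × 1.7328 = 3.3963.
x̄₁ − x̄₂ = 144.7 − 142.2 = 2.5000; the interval is 2.5000 ± 3.3963 = (-0.90, 5.90).

(-0.90, 5.90)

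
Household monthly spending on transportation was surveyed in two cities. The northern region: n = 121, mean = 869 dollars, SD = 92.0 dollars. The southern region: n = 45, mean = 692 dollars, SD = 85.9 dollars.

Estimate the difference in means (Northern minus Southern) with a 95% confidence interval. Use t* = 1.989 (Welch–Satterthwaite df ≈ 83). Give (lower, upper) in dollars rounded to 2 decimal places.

Standard errors of each mean: 92.0/√121 = 8.3636 and 85.9/√45 = 12.8052.
SE(x̄₁ − x̄₂) = √(8.3636² + 12.8052²) = 15.2945 for independent samples with unequal variances.
With t* = 1.989, the margin is 1.989 × 15.2945 = 30.4208.
x̄₁ − x̄₂ = 869 − 692 = 177.0000; the interval is 177.0000 ± 30.4208 = (146.58, 207.42).

(146.58, 207.42)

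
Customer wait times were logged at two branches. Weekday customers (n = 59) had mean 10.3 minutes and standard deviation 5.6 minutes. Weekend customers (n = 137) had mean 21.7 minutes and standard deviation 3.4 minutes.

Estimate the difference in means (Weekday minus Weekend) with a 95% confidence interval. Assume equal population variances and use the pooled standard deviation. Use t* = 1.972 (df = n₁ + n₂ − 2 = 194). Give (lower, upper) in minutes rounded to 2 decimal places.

(-12.68, -10.12)

s_p = √[((n₁−1)s₁² + (n₂−1)s₂²)/(n₁+n₂−2)] = √[(58·5.6² + 136·3.4²)/194] = 4.1809.
SE = 4.1809·√(1/59 + 1/137) = 0.6510.
With t* = 1.972, margin = 1.972 × 0.6510 = 1.2838.
x̄₁ − x̄₂ = 10.3 − 21.7 = -11.4000; interval -11.4000 ± 1.2838 = (-12.68, -10.12).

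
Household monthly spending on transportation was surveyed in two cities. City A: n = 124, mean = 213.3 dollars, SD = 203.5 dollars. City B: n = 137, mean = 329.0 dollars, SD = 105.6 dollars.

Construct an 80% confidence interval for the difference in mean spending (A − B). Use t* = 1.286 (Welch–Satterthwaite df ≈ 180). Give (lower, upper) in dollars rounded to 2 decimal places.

SE₁ = s₁/√n₁ = 203.5/√124 = 18.2748; SE₂ = 105.6/√137 = 9.0220.
Independent samples, unequal variances: SE_diff = √(SE₁² + SE₂²) = √(333.96831504 + 81.396484) = 20.3805.
t* = 1.286, so margin of error = 1.286 × 20.3805 = 26.2093.
Difference in means = 213.3 − 329.0 = -115.7000.
-115.7000 ± 26.2093 → (-141.91, -89.49).

(-141.91, -89.49)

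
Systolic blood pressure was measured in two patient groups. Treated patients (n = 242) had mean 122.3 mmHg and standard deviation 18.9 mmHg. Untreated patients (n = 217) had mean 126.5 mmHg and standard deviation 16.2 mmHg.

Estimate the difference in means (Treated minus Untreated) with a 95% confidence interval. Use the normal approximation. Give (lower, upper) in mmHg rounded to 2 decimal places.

(-7.41, -0.99)

Per-group SEs: s₁/√n₁ = 18.9/√242 = 1.2149, s₂/√n₂ = 16.2/√217 = 1.0997.
Unpooled SE of the difference: √(1.47598201 + 1.20934009) = 1.6387.
Margin of error = z* · SE = 1.960 × 1.6387 = 3.2119.
x̄₁ − x̄₂ = 122.3 − 126.5 = -4.2000.
CI: -4.2000 ± 3.2119 = (-7.41, -0.99).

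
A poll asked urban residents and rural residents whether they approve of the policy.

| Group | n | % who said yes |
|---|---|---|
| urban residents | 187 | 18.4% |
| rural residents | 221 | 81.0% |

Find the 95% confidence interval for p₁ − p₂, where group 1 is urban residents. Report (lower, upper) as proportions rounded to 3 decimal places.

The two standard errors are √(0.1840×0.8160/187) = 0.02834 and √(0.8100×0.1900/221) = 0.02639.
Because the samples are independent, SE_diff = √(0.02834² + 0.02639²) = 0.03872.
Using z* = 1.960 for 95%, ME = 1.960 × 0.03872 = 0.07589.
p̂₁ − p̂₂ = -0.6260; interval -0.6260 ± 0.07589 gives (-0.702, -0.550).

(-0.702, -0.550)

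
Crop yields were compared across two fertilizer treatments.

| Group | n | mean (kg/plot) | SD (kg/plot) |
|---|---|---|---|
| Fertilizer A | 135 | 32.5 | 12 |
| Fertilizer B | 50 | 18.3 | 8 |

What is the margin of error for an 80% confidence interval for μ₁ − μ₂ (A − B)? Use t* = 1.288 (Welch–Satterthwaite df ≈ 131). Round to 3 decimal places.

Per-group SEs: s₁/√n₁ = 12/√135 = 1.0328, s₂/√n₂ = 8/√50 = 1.1314.
Unpooled SE of the difference: √(1.06667584 + 1.28006596) = 1.5319.
Margin of error = t* · SE = 1.288 × 1.5319 = 1.9731.

1.973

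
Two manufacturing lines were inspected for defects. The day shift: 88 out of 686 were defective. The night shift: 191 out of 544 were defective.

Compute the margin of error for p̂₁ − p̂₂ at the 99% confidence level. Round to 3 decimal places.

p̂₁ = 88/686 = 0.1283 and p̂₂ = 191/544 = 0.3511.
SE₁ = √(p̂₁(1−p̂₁)/n₁) = √(0.1283·0.8717/686) = 0.01277; SE₂ = √(0.3511·0.6489/544) = 0.02046.
Independent samples: SE of the difference = √(SE₁² + SE₂²) = √(0.0001630729 + 0.0004186116) = 0.02412.
z* for 99% confidence is 2.576, so the margin of error is 2.576 × 0.02412 = 0.06213.

0.062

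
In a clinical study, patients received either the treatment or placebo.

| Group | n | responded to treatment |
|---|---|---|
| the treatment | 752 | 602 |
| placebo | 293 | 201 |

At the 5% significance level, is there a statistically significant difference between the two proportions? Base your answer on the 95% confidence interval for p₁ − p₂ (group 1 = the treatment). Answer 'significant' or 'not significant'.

significant

p̂₁ = 602/752 = 0.8005 and p̂₂ = 201/293 = 0.6860.
SE₁ = √(p̂₁(1−p̂₁)/n₁) = √(0.8005·0.1995/752) = 0.01457; SE₂ = √(0.6860·0.3140/293) = 0.02711.
Independent samples: SE of the difference = √(SE₁² + SE₂²) = √(0.0002122849 + 0.0007349521) = 0.03078.
z* for 95% confidence is 1.960, so the margin of error is 1.960 × 0.03078 = 0.06033.
Point estimate p̂₁ − p̂₂ = 0.8005 − 0.6860 = 0.1145.
0.1145 ± 0.06033 → (0.05417, 0.17483).
The interval (0.05417, 0.17483) does not contain 0, so the difference is significant.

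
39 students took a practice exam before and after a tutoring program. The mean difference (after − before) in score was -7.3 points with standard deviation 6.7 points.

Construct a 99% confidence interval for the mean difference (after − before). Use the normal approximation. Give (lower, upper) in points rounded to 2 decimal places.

(-10.06, -4.54)

This is a matched-pairs design, so SE = s_d/√n = 6.7/√39 = 1.0729.
Margin = 2.576 × 1.0729 = 2.7638; the interval is -7.3 ± 2.7638 = (-10.06, -4.54).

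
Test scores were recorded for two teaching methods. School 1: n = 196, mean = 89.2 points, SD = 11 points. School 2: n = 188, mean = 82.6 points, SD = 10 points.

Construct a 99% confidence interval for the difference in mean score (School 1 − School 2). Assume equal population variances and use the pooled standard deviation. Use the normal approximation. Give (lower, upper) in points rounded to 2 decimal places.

s_p = √[((n₁−1)s₁² + (n₂−1)s₂²)/(n₁+n₂−2)] = √[(195·11² + 187·10²)/382] = 10.5224.
SE = 10.5224·√(1/196 + 1/188) = 1.0742.
With z* = 2.576, margin = 2.576 × 1.0742 = 2.7671.
x̄₁ − x̄₂ = 89.2 − 82.6 = 6.6000; interval 6.6000 ± 2.7671 = (3.83, 9.37).

(3.83, 9.37)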